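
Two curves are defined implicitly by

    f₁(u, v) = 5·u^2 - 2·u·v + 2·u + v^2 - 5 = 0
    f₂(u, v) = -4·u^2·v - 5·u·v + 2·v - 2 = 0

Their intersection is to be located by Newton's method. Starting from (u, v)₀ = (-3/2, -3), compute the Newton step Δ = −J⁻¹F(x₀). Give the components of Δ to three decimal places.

(-0.133, 1.395)

At (-3/2, -3): F = (3.250, -3.500).
Jacobian J = [[10·u - 2·v + 2, -2·u + 2·v], [-8·u·v - 5·v, -4·u^2 - 5·u + 2]].
At the point, J = [[-7.000, -3.000], [-21.000, 0.500]] (det J = -66.500).
Solving J·Δ = −F gives Δ = (-0.133, 1.395).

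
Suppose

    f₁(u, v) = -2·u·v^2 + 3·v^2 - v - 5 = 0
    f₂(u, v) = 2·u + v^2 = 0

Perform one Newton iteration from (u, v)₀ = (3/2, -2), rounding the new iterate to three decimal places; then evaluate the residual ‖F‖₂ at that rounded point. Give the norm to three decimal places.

4.687

At (3/2, -2): F = (-3.000, 7.000).
Jacobian J = [[-2·v^2, -4·u·v + 6·v - 1], [2, 2·v]].
At the point, J = [[-8.000, -1.000], [2.000, -4.000]] (det J = 34.000).
Solving J·Δ = −F gives Δ = (-0.559, 1.471).
Then the next iterate is (u, v)₁ = (0.941, -0.529).
Re-evaluating at (0.941, -0.529): F = (-4.15814, 2.16184), so ‖F‖₂ = 4.687.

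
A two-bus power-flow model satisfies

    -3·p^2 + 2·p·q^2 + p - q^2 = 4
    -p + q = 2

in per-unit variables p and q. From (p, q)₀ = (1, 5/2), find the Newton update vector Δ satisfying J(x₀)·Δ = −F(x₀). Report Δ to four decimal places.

At (1, 5/2): F = (0.2500, -0.5000).
Jacobian J = [[-6·p + 2·q^2 + 1, 4·p·q - 2·q], [-1, 1]].
At the point, J = [[7.5000, 5.0000], [-1.0000, 1.0000]] (det J = 12.5000).
Solving J·Δ = −F gives Δ = (-0.2200, 0.2800).

(-0.2200, 0.2800)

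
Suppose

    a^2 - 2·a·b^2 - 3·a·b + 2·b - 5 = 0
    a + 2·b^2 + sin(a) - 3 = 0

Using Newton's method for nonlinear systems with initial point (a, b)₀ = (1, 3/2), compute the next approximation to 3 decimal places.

(-0.173, 1.244)

At (1, 3/2): F = (-10.000, 3.34147).
Jacobian J = [[2·a - 2·b^2 - 3·b, -4·a·b - 3·a + 2], [cos(a) + 1, 4·b]].
At the point, J = [[-7.000, -7.000], [1.54030, 6.000]] (det J = -31.21788).
Solving J·Δ = −F gives Δ = (-1.173, -0.256).
Then the next iterate is (a, b)₁ = (-0.173, 1.244).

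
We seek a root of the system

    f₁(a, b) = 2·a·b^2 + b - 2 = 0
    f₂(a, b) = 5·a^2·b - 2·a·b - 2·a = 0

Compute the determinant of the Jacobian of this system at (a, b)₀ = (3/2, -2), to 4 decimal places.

J = [[2·b^2, 4·a·b + 1], [10·a·b - 2·b - 2, 5·a^2 - 2·a]].
At the point, J = [[8.0000, -11.0000], [-28.0000, 8.2500]].
det J = -242.0000.

-242.0000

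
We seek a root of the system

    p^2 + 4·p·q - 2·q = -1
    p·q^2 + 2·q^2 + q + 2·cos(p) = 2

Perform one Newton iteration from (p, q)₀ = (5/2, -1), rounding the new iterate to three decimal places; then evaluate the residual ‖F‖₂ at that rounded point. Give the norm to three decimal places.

1.488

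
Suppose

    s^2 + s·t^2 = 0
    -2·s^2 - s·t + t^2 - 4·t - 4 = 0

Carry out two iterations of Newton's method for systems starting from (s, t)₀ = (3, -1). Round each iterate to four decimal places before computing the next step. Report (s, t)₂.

(0.6805, -0.6728)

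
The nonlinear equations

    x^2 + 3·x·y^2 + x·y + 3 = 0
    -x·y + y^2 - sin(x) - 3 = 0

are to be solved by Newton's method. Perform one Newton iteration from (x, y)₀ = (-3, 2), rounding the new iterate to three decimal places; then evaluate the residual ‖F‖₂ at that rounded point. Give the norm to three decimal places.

At (-3, 2): F = (-30.000, 7.14112).
Jacobian J = [[2·x + 3·y^2 + y, 6·x·y + x], [-y - cos(x), -x + 2·y]].
At the point, J = [[8.000, -39.000], [-1.01001, 7.000]] (det J = 16.60971).
Solving J·Δ = −F gives Δ = (-4.124, -1.615).
Then the next iterate is (x, y)₁ = (-7.124, 0.385).
Re-evaluating at (-7.124, 0.385): F = (47.84077, 0.63615), so ‖F‖₂ = 47.845.

47.845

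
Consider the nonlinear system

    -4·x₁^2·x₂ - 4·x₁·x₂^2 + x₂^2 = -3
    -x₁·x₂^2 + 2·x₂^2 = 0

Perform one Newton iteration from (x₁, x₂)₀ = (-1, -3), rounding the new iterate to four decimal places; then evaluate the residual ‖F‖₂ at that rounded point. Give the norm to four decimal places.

At (-1, -3): F = (60.0000, 27.0000).
Jacobian J = [[-8·x₁·x₂ - 4·x₂^2, -4·x₁^2 - 8·x₁·x₂ + 2·x₂], [-x₂^2, -2·x₁·x₂ + 4·x₂]].
At the point, J = [[-60.0000, -34.0000], [-9.0000, -18.0000]] (det J = 774.0000).
Solving J·Δ = −F gives Δ = (0.2093, 1.3953).
Then the next iterate is (x₁, x₂)₁ = (-0.7907, -1.6047).
Re-evaluating at (-0.7907, -1.6047): F = (17.732544, 7.186226), so ‖F‖₂ = 19.1333.

19.1333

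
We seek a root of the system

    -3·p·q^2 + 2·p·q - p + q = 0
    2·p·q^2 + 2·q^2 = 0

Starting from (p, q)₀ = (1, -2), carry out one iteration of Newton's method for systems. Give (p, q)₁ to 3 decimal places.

(0.579, -1.211)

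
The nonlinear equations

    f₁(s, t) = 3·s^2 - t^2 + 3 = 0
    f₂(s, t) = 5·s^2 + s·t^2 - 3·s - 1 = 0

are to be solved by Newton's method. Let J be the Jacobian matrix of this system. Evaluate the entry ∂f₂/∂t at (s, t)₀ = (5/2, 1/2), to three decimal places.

∂f₂/∂t = 2·s·t.
At (5/2, 1/2) this is 2.500.

2.500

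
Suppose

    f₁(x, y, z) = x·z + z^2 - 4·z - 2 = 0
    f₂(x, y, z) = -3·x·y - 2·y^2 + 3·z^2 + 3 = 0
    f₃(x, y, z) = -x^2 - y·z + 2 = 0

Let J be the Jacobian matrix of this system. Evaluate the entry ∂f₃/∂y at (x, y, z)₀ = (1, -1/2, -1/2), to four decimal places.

∂f₃/∂y = -z.
At (1, -1/2, -1/2) this is 0.5000.

0.5000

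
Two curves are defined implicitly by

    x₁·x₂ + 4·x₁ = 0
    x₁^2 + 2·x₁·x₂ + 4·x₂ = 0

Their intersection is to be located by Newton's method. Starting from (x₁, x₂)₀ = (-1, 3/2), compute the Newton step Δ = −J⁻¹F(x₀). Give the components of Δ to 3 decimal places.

(0.583, -2.292)

At (-1, 3/2): F = (-5.500, 4.000).
Jacobian J = [[x₂ + 4, x₁], [2·x₁ + 2·x₂, 2·x₁ + 4]].
At the point, J = [[5.500, -1.000], [1.000, 2.000]] (det J = 12.000).
Solving J·Δ = −F gives Δ = (0.583, -2.292).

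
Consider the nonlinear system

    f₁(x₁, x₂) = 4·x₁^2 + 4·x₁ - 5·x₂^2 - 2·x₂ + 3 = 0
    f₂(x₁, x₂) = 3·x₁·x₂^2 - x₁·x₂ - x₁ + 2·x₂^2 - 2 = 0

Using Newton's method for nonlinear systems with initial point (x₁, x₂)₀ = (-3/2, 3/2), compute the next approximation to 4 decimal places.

(-1.3638, 0.9506)

At (-3/2, 3/2): F = (-8.2500, -3.8750).
Jacobian J = [[8·x₁ + 4, -10·x₂ - 2], [3·x₂^2 - x₂ - 1, 6·x₁·x₂ - x₁ + 4·x₂]].
At the point, J = [[-8.0000, -17.0000], [4.2500, -6.0000]] (det J = 120.2500).
Solving J·Δ = −F gives Δ = (0.1362, -0.5494).
Then the next iterate is (x₁, x₂)₁ = (-1.3638, 0.9506).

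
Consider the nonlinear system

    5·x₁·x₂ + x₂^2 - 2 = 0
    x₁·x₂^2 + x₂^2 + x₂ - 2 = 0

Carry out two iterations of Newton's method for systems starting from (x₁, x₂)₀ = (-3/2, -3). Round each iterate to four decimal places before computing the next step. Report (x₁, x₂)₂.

(56.9703, -33.9835)

At (-3/2, -3): F = (29.5000, -9.5000).
Jacobian J = [[5·x₂, 5·x₁ + 2·x₂], [x₂^2, 2·x₁·x₂ + 2·x₂ + 1]].
At the point, J = [[-15.0000, -13.5000], [9.0000, 4.0000]] (det J = 61.5000).
Solving J·Δ = −F gives Δ = (0.1667, 2.0000).
Then the next iterate is (x₁, x₂)₁ = (-1.3333, -1.0000).
Round to (-1.3333, -1.0000) and repeat: F = (5.6665, -3.3333), J = [[-5.0000, -8.6665], [1.0000, 1.6666]].
Δ = (58.3036, -32.9835), so (x₁, x₂)₂ = (56.9703, -33.9835).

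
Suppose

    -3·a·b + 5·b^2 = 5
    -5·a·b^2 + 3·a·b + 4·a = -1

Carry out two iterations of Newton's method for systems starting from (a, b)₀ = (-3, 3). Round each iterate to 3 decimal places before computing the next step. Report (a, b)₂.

(-0.624, 0.653)

At (-3, 3): F = (67.000, 97.000).
Jacobian J = [[-3·b, -3·a + 10·b], [-5·b^2 + 3·b + 4, -10·a·b + 3·a]].
At the point, J = [[-9.000, 39.000], [-32.000, 81.000]] (det J = 519.000).
Solving J·Δ = −F gives Δ = (-3.168, -2.449).
Then the next iterate is (a, b)₁ = (-6.168, 0.551).
Round to (-6.168, 0.551) and repeat: F = (6.71371, -24.50465), J = [[-1.653, 24.014], [4.13499, 15.48168]].
Δ = (5.544, 0.102), so (a, b)₂ = (-0.624, 0.653).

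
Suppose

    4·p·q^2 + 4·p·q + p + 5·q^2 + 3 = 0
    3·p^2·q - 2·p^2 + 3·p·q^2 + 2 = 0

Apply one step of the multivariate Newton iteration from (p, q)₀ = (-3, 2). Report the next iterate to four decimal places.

(-2.2227, 1.1858)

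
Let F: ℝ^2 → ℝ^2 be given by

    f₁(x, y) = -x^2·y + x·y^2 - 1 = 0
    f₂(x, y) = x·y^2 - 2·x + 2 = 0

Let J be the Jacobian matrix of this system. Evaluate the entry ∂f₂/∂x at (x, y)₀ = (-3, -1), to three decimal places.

∂f₂/∂x = y^2 - 2.
At (-3, -1) this is -1.000.

-1.000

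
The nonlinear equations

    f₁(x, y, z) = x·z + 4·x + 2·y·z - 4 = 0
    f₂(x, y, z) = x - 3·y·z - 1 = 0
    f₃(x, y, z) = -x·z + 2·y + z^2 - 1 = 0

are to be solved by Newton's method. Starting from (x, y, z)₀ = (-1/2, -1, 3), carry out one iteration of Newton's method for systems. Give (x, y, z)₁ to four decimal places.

At (-1/2, -1, 3): F = (-13.5000, 7.5000, 7.5000).
Jacobian J = [[z + 4, 2·z, x + 2·y], [1, -3·z, -3·y], [-z, 2, -x + 2·z]].
At the point, J = [[7.0000, 6.0000, -2.5000], [1.0000, -9.0000, 3.0000], [-3.0000, 2.0000, 6.5000]] (det J = -482.0000).
Solving J·Δ = −F gives Δ = (1.0519, 0.6598, -0.8714).
Then the next iterate is (x, y, z)₁ = (0.5519, -0.3402, 2.1286).

(0.5519, -0.3402, 2.1286)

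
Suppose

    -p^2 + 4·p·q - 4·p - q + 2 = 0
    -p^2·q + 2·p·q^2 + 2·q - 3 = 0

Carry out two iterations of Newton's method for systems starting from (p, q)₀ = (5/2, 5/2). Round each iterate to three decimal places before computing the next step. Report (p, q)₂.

At (5/2, 5/2): F = (8.250, 17.625).
Jacobian J = [[-2·p + 4·q - 4, 4·p - 1], [-2·p·q + 2·q^2, -p^2 + 4·p·q + 2]].
At the point, J = [[1.000, 9.000], [0.000, 20.750]] (det J = 20.750).
Solving J·Δ = −F gives Δ = (-0.605, -0.849).
Then the next iterate is (p, q)₁ = (1.895, 1.651).
Round to (1.895, 1.651) and repeat: F = (1.69256, 4.70400), J = [[-1.186, 6.580], [-0.80569, 10.92356]].
Δ = (-1.628, -0.551), so (p, q)₂ = (0.267, 1.100).

(0.267, 1.100)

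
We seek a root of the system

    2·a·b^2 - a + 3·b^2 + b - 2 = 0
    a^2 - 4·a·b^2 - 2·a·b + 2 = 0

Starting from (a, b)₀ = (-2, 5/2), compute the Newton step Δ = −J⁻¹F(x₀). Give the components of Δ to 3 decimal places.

At (-2, 5/2): F = (-3.750, 66.000).
Jacobian J = [[2·b^2 - 1, 4·a·b + 6·b + 1], [2·a - 4·b^2 - 2·b, -8·a·b - 2·a]].
At the point, J = [[11.500, -4.000], [-34.000, 44.000]] (det J = 370.000).
Solving J·Δ = −F gives Δ = (-0.268, -1.707).

(-0.268, -1.707)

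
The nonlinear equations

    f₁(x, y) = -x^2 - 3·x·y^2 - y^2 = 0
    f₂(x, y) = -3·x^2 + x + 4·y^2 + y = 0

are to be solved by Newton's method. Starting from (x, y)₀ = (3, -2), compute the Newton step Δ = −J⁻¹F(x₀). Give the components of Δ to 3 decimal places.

At (3, -2): F = (-49.000, -10.000).
Jacobian J = [[-2·x - 3·y^2, -6·x·y - 2·y], [-6·x + 1, 8·y + 1]].
At the point, J = [[-18.000, 40.000], [-17.000, -15.000]] (det J = 950.000).
Solving J·Δ = −F gives Δ = (-1.195, 0.687).

(-1.195, 0.687)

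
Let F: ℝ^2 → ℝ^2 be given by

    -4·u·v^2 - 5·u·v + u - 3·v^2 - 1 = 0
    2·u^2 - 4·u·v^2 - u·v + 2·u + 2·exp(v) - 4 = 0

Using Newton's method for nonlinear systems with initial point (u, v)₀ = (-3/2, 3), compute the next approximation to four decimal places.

At (-3/2, 3): F = (47.0000, 96.171074).
Jacobian J = [[-4·v^2 - 5·v + 1, -8·u·v - 5·u - 6·v], [4·u - 4·v^2 - v + 2, -8·u·v - u + 2·exp(v)]].
At the point, J = [[-50.0000, 25.5000], [-43.0000, 77.671074]] (det J = -2787.053692).
Solving J·Δ = −F gives Δ = (0.4299, -1.0002).
Then the next iterate is (u, v)₁ = (-1.0701, 1.9998).

(-1.0701, 1.9998)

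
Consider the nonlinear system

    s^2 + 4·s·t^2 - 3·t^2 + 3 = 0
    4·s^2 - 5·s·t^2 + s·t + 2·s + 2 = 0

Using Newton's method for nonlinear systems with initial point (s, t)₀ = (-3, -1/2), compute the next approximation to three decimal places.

At (-3, -1/2): F = (8.250, 37.250).
Jacobian J = [[2·s + 4·t^2, 8·s·t - 6·t], [8·s - 5·t^2 + t + 2, -10·s·t + s]].
At the point, J = [[-5.000, 15.000], [-23.750, -18.000]] (det J = 446.250).
Solving J·Δ = −F gives Δ = (1.585, -0.022).
Then the next iterate is (s, t)₁ = (-1.415, -0.522).

(-1.415, -0.522)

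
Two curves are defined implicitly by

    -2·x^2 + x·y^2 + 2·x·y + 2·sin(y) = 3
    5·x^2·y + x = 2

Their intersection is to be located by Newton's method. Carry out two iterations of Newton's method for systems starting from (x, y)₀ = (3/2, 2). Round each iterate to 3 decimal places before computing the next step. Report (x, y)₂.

At (3/2, 2): F = (6.31859, 22.000).
Jacobian J = [[-4·x + y^2 + 2·y, 2·x·y + 2·x + 2·cos(y)], [10·x·y + 1, 5·x^2]].
At the point, J = [[2.000, 8.16771], [31.000, 11.250]] (det J = -230.69890).
Solving J·Δ = −F gives Δ = (-0.471, -0.658).
Then the next iterate is (x, y)₁ = (1.029, 1.342).
Round to (1.029, 1.342) and repeat: F = (1.44523, 6.13382), J = [[0.36896, 5.27345], [14.80918, 5.29420]].
Δ = (-0.324, -0.251), so (x, y)₂ = (0.705, 1.091).

(0.705, 1.091)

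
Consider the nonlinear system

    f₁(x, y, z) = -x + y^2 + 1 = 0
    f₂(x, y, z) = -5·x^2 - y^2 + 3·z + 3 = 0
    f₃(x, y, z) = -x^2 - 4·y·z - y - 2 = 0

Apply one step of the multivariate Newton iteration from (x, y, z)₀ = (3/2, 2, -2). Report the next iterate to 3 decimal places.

(0.687, 0.922, -1.420)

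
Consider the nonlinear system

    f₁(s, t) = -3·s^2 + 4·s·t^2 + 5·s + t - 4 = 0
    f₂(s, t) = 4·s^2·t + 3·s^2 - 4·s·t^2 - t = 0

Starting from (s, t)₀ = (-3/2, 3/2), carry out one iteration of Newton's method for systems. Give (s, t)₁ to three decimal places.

(-18.518, -23.304)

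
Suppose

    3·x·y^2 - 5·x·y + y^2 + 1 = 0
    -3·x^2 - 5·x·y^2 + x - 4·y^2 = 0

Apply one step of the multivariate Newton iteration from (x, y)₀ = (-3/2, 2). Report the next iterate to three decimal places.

(0.267, 2.851)

At (-3/2, 2): F = (2.000, 5.750).
Jacobian J = [[3·y^2 - 5·y, 6·x·y - 5·x + 2·y], [-6·x - 5·y^2 + 1, -10·x·y - 8·y]].
At the point, J = [[2.000, -6.500], [-10.000, 14.000]] (det J = -37.000).
Solving J·Δ = −F gives Δ = (1.767, 0.851).
Then the next iterate is (x, y)₁ = (0.267, 2.851).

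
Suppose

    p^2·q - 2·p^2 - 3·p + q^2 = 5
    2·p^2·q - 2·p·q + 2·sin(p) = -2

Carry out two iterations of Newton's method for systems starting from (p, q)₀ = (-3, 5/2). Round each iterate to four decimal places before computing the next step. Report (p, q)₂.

(-0.7287, 1.8378)

At (-3, 5/2): F = (14.7500, 61.717760).
Jacobian J = [[2·p·q - 4·p - 3, p^2 + 2·q], [4·p·q - 2·q + 2·cos(p), 2·p^2 - 2·p]].
At the point, J = [[-6.0000, 14.0000], [-36.979985, 24.0000]] (det J = 373.719790).
Solving J·Δ = −F gives Δ = (1.3648, -0.4687).
Then the next iterate is (p, q)₁ = (-1.6352, 2.0313).
Round to (-1.6352, 2.0313) and repeat: F = (4.115472, 17.510211), J = [[-3.102364, 6.736479], [-17.477645, 8.618158]].
Δ = (0.9065, -0.1935), so (p, q)₂ = (-0.7287, 1.8378).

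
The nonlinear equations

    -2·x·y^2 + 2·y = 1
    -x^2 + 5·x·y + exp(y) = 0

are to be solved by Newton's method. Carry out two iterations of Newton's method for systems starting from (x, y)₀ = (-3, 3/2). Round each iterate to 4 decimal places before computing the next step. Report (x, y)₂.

(-0.7491, 0.7146)

At (-3, 3/2): F = (15.5000, -27.018311).
Jacobian J = [[-2·y^2, -4·x·y + 2], [-2·x + 5·y, 5·x + exp(y)]].
At the point, J = [[-4.5000, 20.0000], [13.5000, -10.518311]] (det J = -222.667601).
Solving J·Δ = −F gives Δ = (1.6946, -0.3937).
Then the next iterate is (x, y)₁ = (-1.3054, 1.1063).
Round to (-1.3054, 1.1063) and repeat: F = (4.407957, -5.901737), J = [[-2.447799, 7.776656], [8.1423, -3.503848]].
Δ = (0.5563, -0.3917), so (x, y)₂ = (-0.7491, 0.7146).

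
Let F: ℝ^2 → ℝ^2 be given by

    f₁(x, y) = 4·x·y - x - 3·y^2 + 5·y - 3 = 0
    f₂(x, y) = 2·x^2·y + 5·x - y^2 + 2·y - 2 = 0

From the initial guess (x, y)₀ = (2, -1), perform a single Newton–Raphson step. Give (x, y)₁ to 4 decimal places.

(-63.0000, -17.0000)

At (2, -1): F = (-21.0000, -3.0000).
Jacobian J = [[4·y - 1, 4·x - 6·y + 5], [4·x·y + 5, 2·x^2 - 2·y + 2]].
At the point, J = [[-5.0000, 19.0000], [-3.0000, 12.0000]] (det J = -3.0000).
Solving J·Δ = −F gives Δ = (-65.0000, -16.0000).
Then the next iterate is (x, y)₁ = (-63.0000, -17.0000).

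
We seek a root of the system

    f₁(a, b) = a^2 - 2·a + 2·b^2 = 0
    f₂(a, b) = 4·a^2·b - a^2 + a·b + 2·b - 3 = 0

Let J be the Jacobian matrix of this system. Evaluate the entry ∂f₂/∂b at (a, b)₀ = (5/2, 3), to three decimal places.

∂f₂/∂b = 4·a^2 + a + 2.
At (5/2, 3) this is 29.500.

29.500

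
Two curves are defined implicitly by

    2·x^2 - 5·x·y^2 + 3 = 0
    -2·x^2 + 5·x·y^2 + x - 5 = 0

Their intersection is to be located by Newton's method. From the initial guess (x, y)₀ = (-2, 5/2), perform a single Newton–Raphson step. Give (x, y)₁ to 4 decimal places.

At (-2, 5/2): F = (73.5000, -77.5000).
Jacobian J = [[4·x - 5·y^2, -10·x·y], [-4·x + 5·y^2 + 1, 10·x·y]].
At the point, J = [[-39.2500, 50.0000], [40.2500, -50.0000]] (det J = -50.0000).
Solving J·Δ = −F gives Δ = (4.0000, 1.6700).
Then the next iterate is (x, y)₁ = (2.0000, 4.1700).

(2.0000, 4.1700)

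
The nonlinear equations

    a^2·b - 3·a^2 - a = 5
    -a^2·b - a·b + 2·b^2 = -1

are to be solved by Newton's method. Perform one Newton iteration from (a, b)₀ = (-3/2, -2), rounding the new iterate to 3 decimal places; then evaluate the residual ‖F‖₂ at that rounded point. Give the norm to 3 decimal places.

At (-3/2, -2): F = (-14.750, 10.500).
Jacobian J = [[2·a·b - 6·a - 1, a^2], [-2·a·b - b, -a^2 - a + 4·b]].
At the point, J = [[14.000, 2.250], [-4.000, -8.750]] (det J = -113.500).
Solving J·Δ = −F gives Δ = (0.929, 0.775).
Then the next iterate is (a, b)₁ = (-0.571, -1.225).
Re-evaluating at (-0.571, -1.225): F = (-5.80652, 3.70118), so ‖F‖₂ = 6.886.

6.886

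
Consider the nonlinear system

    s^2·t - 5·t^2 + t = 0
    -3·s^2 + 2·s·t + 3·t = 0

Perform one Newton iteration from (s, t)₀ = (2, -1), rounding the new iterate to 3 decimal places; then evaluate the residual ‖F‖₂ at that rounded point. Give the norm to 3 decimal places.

At (2, -1): F = (-10.000, -19.000).
Jacobian J = [[2·s·t, s^2 - 10·t + 1], [-6·s + 2·t, 2·s + 3]].
At the point, J = [[-4.000, 15.000], [-14.000, 7.000]] (det J = 182.000).
Solving J·Δ = −F gives Δ = (-1.181, 0.352).
Then the next iterate is (s, t)₁ = (0.819, -0.648).
Re-evaluating at (0.819, -0.648): F = (-3.18217, -5.01771), so ‖F‖₂ = 5.942.

5.942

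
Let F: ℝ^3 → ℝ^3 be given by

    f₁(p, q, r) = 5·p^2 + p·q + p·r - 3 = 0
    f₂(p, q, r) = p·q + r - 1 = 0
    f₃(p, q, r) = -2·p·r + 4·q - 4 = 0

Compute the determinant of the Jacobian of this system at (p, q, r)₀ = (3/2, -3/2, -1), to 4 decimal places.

J = [[10·p + q + r, p, p], [q, p, 1], [-2·r, 4, -2·p]].
At the point, J = [[12.5000, 1.5000, 1.5000], [-1.5000, 1.5000, 1.0000], [2.0000, 4.0000, -3.0000]].
det J = -123.5000.

-123.5000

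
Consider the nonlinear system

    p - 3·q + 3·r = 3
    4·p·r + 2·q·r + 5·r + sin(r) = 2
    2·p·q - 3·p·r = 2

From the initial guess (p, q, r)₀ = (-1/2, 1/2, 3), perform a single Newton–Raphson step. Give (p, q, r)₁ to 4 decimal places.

(-0.5373, -0.1346, 1.0446)

At (-1/2, 1/2, 3): F = (4.0000, 10.141120, 2.0000).
Jacobian J = [[1, -3, 3], [4·r, 2·r, 4·p + 2·q + cos(r) + 5], [2·q - 3·r, 2·p, -3·p]].
At the point, J = [[1.0000, -3.0000, 3.0000], [12.0000, 6.0000, 3.010008], [-8.0000, -1.0000, 1.5000]] (det J = 246.250188).
Solving J·Δ = −F gives Δ = (-0.0373, -0.6346, -1.9554).
Then the next iterate is (p, q, r)₁ = (-0.5373, -0.1346, 1.0446).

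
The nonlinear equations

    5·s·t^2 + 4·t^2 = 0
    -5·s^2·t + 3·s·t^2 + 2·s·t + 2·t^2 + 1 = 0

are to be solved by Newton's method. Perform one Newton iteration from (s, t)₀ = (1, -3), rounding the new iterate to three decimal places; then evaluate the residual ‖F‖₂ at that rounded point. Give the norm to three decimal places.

At (1, -3): F = (81.000, 55.000).
Jacobian J = [[5·t^2, 10·s·t + 8·t], [-10·s·t + 3·t^2 + 2·t, -5·s^2 + 6·s·t + 2·s + 4·t]].
At the point, J = [[45.000, -54.000], [51.000, -33.000]] (det J = 1269.000).
Solving J·Δ = −F gives Δ = (-0.234, 1.305).
Then the next iterate is (s, t)₁ = (0.766, -1.695).
Re-evaluating at (0.766, -1.695): F = (22.49579, 15.72428), so ‖F‖₂ = 27.447.

27.447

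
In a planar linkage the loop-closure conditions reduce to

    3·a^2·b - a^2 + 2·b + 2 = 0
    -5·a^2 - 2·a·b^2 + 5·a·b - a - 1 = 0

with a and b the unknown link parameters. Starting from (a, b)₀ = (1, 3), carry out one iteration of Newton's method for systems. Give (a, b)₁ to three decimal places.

(-0.476, 4.524)

At (1, 3): F = (16.000, -10.000).
Jacobian J = [[6·a·b - 2·a, 3·a^2 + 2], [-10·a - 2·b^2 + 5·b - 1, -4·a·b + 5·a]].
At the point, J = [[16.000, 5.000], [-14.000, -7.000]] (det J = -42.000).
Solving J·Δ = −F gives Δ = (-1.476, 1.524).
Then the next iterate is (a, b)₁ = (-0.476, 4.524).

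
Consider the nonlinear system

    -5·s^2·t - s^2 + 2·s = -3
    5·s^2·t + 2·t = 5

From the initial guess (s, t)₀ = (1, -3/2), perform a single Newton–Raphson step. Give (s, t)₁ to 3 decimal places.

(0.900, 0.500)

At (1, -3/2): F = (11.500, -15.500).
Jacobian J = [[-10·s·t - 2·s + 2, -5·s^2], [10·s·t, 5·s^2 + 2]].
At the point, J = [[15.000, -5.000], [-15.000, 7.000]] (det J = 30.000).
Solving J·Δ = −F gives Δ = (-0.100, 2.000).
Then the next iterate is (s, t)₁ = (0.900, 0.500).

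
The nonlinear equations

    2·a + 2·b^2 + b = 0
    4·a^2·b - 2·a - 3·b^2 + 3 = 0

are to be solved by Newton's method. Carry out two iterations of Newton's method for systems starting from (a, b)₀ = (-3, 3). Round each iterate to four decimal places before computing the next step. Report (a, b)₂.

(-1.3184, 1.0814)

At (-3, 3): F = (15.0000, 90.0000).
Jacobian J = [[2, 4·b + 1], [8·a·b - 2, 4·a^2 - 6·b]].
At the point, J = [[2.0000, 13.0000], [-74.0000, 18.0000]] (det J = 998.0000).
Solving J·Δ = −F gives Δ = (0.9018, -1.2926).
Then the next iterate is (a, b)₁ = (-2.0982, 1.7074).
Round to (-2.0982, 1.7074) and repeat: F = (3.341430, 28.517682), J = [[2.0000, 7.8296], [-30.659733, 7.365373]].
Δ = (0.7798, -0.6260), so (a, b)₂ = (-1.3184, 1.0814).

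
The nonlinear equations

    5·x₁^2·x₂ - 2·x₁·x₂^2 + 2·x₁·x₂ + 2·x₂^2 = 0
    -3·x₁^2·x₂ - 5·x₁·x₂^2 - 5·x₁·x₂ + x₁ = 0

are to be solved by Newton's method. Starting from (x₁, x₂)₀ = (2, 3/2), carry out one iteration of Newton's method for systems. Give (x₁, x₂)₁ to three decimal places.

(1.195, 1.025)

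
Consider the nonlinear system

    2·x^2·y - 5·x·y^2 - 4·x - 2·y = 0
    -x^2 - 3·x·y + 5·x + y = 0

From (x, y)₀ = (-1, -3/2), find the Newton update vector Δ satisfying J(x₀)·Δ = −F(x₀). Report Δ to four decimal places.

(0.8782, 0.4751)

At (-1, -3/2): F = (15.2500, -12.0000).
Jacobian J = [[4·x·y - 5·y^2 - 4, 2·x^2 - 10·x·y - 2], [-2·x - 3·y + 5, -3·x + 1]].
At the point, J = [[-9.2500, -15.0000], [11.5000, 4.0000]] (det J = 135.5000).
Solving J·Δ = −F gives Δ = (0.8782, 0.4751).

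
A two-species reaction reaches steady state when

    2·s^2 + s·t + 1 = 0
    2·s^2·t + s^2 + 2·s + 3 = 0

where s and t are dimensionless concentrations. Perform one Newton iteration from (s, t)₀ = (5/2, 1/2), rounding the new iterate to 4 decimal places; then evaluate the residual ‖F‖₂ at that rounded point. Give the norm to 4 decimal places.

At (5/2, 1/2): F = (14.7500, 20.5000).
Jacobian J = [[4·s + t, s], [4·s·t + 2·s + 2, 2·s^2]].
At the point, J = [[10.5000, 2.5000], [12.0000, 12.5000]] (det J = 101.2500).
Solving J·Δ = −F gives Δ = (-1.3148, -0.3778).
Then the next iterate is (s, t)₁ = (1.1852, 0.1222).
Re-evaluating at (1.1852, 0.1222): F = (3.954230, 7.118407), so ‖F‖₂ = 8.1430.

8.1430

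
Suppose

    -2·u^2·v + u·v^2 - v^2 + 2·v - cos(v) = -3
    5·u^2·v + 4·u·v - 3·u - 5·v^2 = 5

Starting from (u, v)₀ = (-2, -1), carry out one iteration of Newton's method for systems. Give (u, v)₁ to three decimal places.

At (-2, -1): F = (5.45970, -16.000).
Jacobian J = [[-4·u·v + v^2, -2·u^2 + 2·u·v - 2·v + sin(v) + 2], [10·u·v + 4·v - 3, 5·u^2 + 4·u - 10·v]].
At the point, J = [[-7.000, -0.84147], [13.000, 22.000]] (det J = -143.06088).
Solving J·Δ = −F gives Δ = (0.745, 0.287).
Then the next iterate is (u, v)₁ = (-1.255, -0.713).

(-1.255, -0.713)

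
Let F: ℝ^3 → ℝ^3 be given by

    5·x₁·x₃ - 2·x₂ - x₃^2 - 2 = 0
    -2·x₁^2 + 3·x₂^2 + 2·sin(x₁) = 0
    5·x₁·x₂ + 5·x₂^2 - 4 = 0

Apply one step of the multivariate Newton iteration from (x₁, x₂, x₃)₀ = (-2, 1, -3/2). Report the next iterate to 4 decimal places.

(-0.2000, -0.0139, -1.8889)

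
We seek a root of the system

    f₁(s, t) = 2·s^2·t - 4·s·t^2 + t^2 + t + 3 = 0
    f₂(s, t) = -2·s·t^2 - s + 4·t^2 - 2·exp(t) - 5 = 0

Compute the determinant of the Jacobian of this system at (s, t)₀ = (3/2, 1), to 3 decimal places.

J = [[4·s·t - 4·t^2, 2·s^2 - 8·s·t + 2·t + 1], [-2·t^2 - 1, -4·s·t + 8·t - 2·exp(t)]].
At the point, J = [[2.000, -4.500], [-3.000, -3.43656]].
det J = -20.373.

-20.373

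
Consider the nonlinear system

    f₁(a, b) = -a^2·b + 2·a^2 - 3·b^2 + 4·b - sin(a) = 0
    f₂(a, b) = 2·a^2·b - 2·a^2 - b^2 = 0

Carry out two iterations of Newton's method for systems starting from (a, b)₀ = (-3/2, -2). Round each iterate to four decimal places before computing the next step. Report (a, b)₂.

At (-3/2, -2): F = (-10.002505, -17.5000).
Jacobian J = [[-2·a·b + 4·a - cos(a), -a^2 - 6·b + 4], [4·a·b - 4·a, 2·a^2 - 2·b]].
At the point, J = [[-12.070737, 13.7500], [18.0000, 8.5000]] (det J = -350.101266).
Solving J·Δ = −F gives Δ = (0.4445, 1.1176).
Then the next iterate is (a, b)₁ = (-1.0555, -0.8824).
Round to (-1.0555, -0.8824) and repeat: F = (-1.784118, -4.972919), J = [[-6.577539, 8.180320], [7.947493, 3.992961]].
Δ = (0.3676, 0.5137), so (a, b)₂ = (-0.6879, -0.3687).

(-0.6879, -0.3687)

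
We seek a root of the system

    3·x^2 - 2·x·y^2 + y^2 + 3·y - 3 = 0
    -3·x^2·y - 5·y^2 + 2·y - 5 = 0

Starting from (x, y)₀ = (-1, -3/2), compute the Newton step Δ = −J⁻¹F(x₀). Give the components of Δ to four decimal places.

At (-1, -3/2): F = (2.2500, -14.7500).
Jacobian J = [[6·x - 2·y^2, -4·x·y + 2·y + 3], [-6·x·y, -3·x^2 - 10·y + 2]].
At the point, J = [[-10.5000, -6.0000], [-9.0000, 14.0000]] (det J = -201.0000).
Solving J·Δ = −F gives Δ = (-0.2836, 0.8713).

(-0.2836, 0.8713)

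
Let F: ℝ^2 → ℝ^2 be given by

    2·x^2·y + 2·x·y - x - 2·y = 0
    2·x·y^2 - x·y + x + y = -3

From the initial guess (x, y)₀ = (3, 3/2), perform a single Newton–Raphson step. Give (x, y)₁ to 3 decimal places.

At (3, 3/2): F = (30.000, 16.500).
Jacobian J = [[4·x·y + 2·y - 1, 2·x^2 + 2·x - 2], [2·y^2 - y + 1, 4·x·y - x + 1]].
At the point, J = [[20.000, 22.000], [4.000, 16.000]] (det J = 232.000).
Solving J·Δ = −F gives Δ = (-0.504, -0.905).
Then the next iterate is (x, y)₁ = (2.496, 0.595).

(2.496, 0.595)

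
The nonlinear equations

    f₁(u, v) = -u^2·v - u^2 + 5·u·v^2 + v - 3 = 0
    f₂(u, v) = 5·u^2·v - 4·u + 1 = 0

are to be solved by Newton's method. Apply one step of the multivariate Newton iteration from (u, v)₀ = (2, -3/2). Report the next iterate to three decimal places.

(1.042, -1.279)

At (2, -3/2): F = (20.000, -37.000).
Jacobian J = [[-2·u·v - 2·u + 5·v^2, -u^2 + 10·u·v + 1], [10·u·v - 4, 5·u^2]].
At the point, J = [[13.250, -33.000], [-34.000, 20.000]] (det J = -857.000).
Solving J·Δ = −F gives Δ = (-0.958, 0.221).
Then the next iterate is (u, v)₁ = (1.042, -1.279).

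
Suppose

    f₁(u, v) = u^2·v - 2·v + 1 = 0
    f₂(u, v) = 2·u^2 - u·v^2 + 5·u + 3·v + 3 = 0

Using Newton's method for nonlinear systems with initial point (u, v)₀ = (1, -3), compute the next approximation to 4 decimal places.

(1.5185, -2.1111)

At (1, -3): F = (4.0000, -8.0000).
Jacobian J = [[2·u·v, u^2 - 2], [4·u - v^2 + 5, -2·u·v + 3]].
At the point, J = [[-6.0000, -1.0000], [0.0000, 9.0000]] (det J = -54.0000).
Solving J·Δ = −F gives Δ = (0.5185, 0.8889).
Then the next iterate is (u, v)₁ = (1.5185, -2.1111).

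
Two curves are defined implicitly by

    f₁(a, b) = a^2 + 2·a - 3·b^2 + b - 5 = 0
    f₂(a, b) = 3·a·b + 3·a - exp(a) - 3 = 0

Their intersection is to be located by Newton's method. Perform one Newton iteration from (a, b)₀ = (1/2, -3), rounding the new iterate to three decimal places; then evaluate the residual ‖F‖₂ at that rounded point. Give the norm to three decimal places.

At (1/2, -3): F = (-33.750, -7.64872).
Jacobian J = [[2·a + 2, -6·b + 1], [3·b - exp(a) + 3, 3·a]].
At the point, J = [[3.000, 19.000], [-7.64872, 1.500]] (det J = 149.82570).
Solving J·Δ = −F gives Δ = (-0.632, 1.876).
Then the next iterate is (a, b)₁ = (-0.132, -1.124).
Re-evaluating at (-0.132, -1.124): F = (-10.16070, -3.82724), so ‖F‖₂ = 10.858.

10.858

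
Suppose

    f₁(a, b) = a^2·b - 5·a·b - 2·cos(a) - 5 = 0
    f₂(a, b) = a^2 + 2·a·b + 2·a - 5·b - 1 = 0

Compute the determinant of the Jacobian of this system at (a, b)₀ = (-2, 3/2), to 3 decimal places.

J = [[2·a·b - 5·b + 2·sin(a), a^2 - 5·a], [2·a + 2·b + 2, 2·a - 5]].
At the point, J = [[-15.31859, 14.000], [1.000, -9.000]].
det J = 123.867.

123.867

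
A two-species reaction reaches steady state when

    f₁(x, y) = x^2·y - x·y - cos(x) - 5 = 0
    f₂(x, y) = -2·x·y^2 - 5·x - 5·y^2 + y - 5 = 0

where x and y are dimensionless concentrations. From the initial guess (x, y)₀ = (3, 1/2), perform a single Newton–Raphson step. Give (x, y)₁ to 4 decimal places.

(-18.7946, 10.2620)

At (3, 1/2): F = (-1.010008, -22.2500).
Jacobian J = [[2·x·y - y + sin(x), x^2 - x], [-2·y^2 - 5, -4·x·y - 10·y + 1]].
At the point, J = [[2.641120, 6.0000], [-5.5000, -10.0000]] (det J = 6.588800).
Solving J·Δ = −F gives Δ = (-21.7946, 9.7620).
Then the next iterate is (x, y)₁ = (-18.7946, 10.2620).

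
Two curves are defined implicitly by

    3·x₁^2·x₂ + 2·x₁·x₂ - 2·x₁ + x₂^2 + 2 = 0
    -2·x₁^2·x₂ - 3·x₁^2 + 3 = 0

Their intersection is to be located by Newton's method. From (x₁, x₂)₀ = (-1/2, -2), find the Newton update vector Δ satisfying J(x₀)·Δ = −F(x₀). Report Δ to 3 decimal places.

At (-1/2, -2): F = (7.500, 3.250).
Jacobian J = [[6·x₁·x₂ + 2·x₂ - 2, 3·x₁^2 + 2·x₁ + 2·x₂], [-4·x₁·x₂ - 6·x₁, -2·x₁^2]].
At the point, J = [[0.000, -4.250], [-1.000, -0.500]] (det J = -4.250).
Solving J·Δ = −F gives Δ = (2.368, 1.765).

(2.368, 1.765)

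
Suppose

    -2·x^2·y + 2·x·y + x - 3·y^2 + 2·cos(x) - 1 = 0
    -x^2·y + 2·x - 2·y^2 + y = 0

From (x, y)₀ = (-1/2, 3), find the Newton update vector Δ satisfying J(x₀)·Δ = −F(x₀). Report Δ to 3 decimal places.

At (-1/2, 3): F = (-31.24483, -16.750).
Jacobian J = [[-4·x·y + 2·y - 2·sin(x) + 1, -2·x^2 + 2·x - 6·y], [-2·x·y + 2, -x^2 - 4·y + 1]].
At the point, J = [[13.95885, -19.500], [5.000, -11.250]] (det J = -59.53707).
Solving J·Δ = −F gives Δ = (0.418, -1.303).

(0.418, -1.303)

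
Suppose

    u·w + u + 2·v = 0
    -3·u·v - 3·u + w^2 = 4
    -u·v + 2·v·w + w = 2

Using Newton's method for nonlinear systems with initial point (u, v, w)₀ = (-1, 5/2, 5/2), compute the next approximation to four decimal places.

At (-1, 5/2, 5/2): F = (1.5000, 12.7500, 15.5000).
Jacobian J = [[w + 1, 2, u], [-3·v - 3, -3·u, 2·w], [-v, -u + 2·w, 2·v + 1]].
At the point, J = [[3.5000, 2.0000, -1.0000], [-10.5000, 3.0000, 5.0000], [-2.5000, 6.0000, 6.0000]] (det J = 114.5000).
Solving J·Δ = −F gives Δ = (0.4017, -1.7740, -0.6419).
Then the next iterate is (u, v, w)₁ = (-0.5983, 0.7260, 1.8581).

(-0.5983, 0.7260, 1.8581)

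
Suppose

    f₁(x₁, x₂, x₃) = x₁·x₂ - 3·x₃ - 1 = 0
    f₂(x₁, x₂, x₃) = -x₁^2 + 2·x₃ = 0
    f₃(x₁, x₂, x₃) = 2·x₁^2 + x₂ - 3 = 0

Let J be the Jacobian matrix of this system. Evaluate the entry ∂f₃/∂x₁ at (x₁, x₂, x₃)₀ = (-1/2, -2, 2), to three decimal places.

∂f₃/∂x₁ = 4·x₁.
At (-1/2, -2, 2) this is -2.000.

-2.000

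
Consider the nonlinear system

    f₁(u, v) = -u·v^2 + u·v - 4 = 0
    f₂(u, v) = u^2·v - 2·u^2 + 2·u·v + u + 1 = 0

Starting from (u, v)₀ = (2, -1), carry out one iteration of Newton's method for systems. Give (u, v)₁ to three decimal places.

(1.774, 0.258)

At (2, -1): F = (-8.000, -13.000).
Jacobian J = [[-v^2 + v, -2·u·v + u], [2·u·v - 4·u + 2·v + 1, u^2 + 2·u]].
At the point, J = [[-2.000, 6.000], [-13.000, 8.000]] (det J = 62.000).
Solving J·Δ = −F gives Δ = (-0.226, 1.258).
Then the next iterate is (u, v)₁ = (1.774, 0.258).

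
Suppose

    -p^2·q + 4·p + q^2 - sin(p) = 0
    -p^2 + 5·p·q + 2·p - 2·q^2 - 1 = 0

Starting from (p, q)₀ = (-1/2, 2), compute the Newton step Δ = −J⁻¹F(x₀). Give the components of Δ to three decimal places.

(0.355, -1.013)

At (-1/2, 2): F = (1.97943, -15.250).
Jacobian J = [[-2·p·q - cos(p) + 4, -p^2 + 2·q], [-2·p + 5·q + 2, 5·p - 4·q]].
At the point, J = [[5.12242, 3.750], [13.000, -10.500]] (det J = -102.53538).
Solving J·Δ = −F gives Δ = (0.355, -1.013).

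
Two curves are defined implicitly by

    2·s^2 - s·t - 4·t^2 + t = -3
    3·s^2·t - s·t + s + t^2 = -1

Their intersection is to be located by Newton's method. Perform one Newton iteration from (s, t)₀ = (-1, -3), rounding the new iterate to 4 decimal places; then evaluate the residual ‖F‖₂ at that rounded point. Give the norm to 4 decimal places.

At (-1, -3): F = (-37.0000, -3.0000).
Jacobian J = [[4·s - t, -s - 8·t + 1], [6·s·t - t + 1, 3·s^2 - s + 2·t]].
At the point, J = [[-1.0000, 26.0000], [22.0000, -2.0000]] (det J = -570.0000).
Solving J·Δ = −F gives Δ = (0.2667, 1.4333).
Then the next iterate is (s, t)₁ = (-0.7333, -1.5667).
Re-evaluating at (-0.7333, -1.5667): F = (-8.458299, -0.954992), so ‖F‖₂ = 8.5120.

8.5120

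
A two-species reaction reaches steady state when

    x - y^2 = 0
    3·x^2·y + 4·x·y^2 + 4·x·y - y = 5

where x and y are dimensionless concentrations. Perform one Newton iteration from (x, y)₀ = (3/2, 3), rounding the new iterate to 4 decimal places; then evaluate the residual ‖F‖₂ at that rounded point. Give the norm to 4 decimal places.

22.8750

At (3/2, 3): F = (-7.5000, 84.2500).
Jacobian J = [[1, -2·y], [6·x·y + 4·y^2 + 4·y, 3·x^2 + 8·x·y + 4·x - 1]].
At the point, J = [[1.0000, -6.0000], [75.0000, 47.7500]] (det J = 497.7500).
Solving J·Δ = −F gives Δ = (-0.2961, -1.2993).
Then the next iterate is (x, y)₁ = (1.2039, 1.7007).
Re-evaluating at (1.2039, 1.7007): F = (-1.688480, 22.812596), so ‖F‖₂ = 22.8750.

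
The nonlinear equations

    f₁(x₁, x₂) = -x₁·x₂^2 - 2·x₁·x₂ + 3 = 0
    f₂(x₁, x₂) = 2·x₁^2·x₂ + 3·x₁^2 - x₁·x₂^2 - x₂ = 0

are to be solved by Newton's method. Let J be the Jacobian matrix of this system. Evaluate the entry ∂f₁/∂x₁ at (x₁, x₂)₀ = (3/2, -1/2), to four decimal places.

0.7500

∂f₁/∂x₁ = -x₂^2 - 2·x₂.
At (3/2, -1/2) this is 0.7500.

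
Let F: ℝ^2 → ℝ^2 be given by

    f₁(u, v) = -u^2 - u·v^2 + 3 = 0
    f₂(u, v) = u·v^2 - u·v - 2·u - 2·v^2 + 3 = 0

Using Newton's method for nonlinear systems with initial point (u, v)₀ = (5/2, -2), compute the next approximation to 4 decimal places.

At (5/2, -2): F = (-13.2500, 5.0000).
Jacobian J = [[-2·u - v^2, -2·u·v], [v^2 - v - 2, 2·u·v - u - 4·v]].
At the point, J = [[-9.0000, 10.0000], [4.0000, -4.5000]] (det J = 0.5000).
Solving J·Δ = −F gives Δ = (-19.2500, -16.0000).
Then the next iterate is (u, v)₁ = (-16.7500, -18.0000).

(-16.7500, -18.0000)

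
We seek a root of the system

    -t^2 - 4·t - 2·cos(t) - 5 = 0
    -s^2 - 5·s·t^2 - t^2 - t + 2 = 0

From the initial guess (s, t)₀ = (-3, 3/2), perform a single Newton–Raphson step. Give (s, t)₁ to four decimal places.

At (-3, 3/2): F = (-13.391474, 23.0000).
Jacobian J = [[0, -2·t + 2·sin(t) - 4], [-2·s - 5·t^2, -10·s·t - 2·t - 1]].
At the point, J = [[0.0000, -5.005010], [-5.2500, 41.0000]] (det J = -26.276303).
Solving J·Δ = −F gives Δ = (-16.5143, -2.6756).
Then the next iterate is (s, t)₁ = (-19.5143, -1.1756).

(-19.5143, -1.1756)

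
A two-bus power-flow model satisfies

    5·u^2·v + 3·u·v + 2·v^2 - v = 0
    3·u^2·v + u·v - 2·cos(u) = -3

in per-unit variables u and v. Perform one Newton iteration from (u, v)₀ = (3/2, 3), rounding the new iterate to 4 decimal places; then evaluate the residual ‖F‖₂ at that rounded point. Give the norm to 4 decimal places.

At (3/2, 3): F = (62.2500, 27.608526).
Jacobian J = [[10·u·v + 3·v, 5·u^2 + 3·u + 4·v - 1], [6·u·v + v + 2·sin(u), 3·u^2 + u]].
At the point, J = [[54.0000, 26.7500], [31.994990, 8.2500]] (det J = -410.365982).
Solving J·Δ = −F gives Δ = (-0.5482, -1.2204).
Then the next iterate is (u, v)₁ = (0.9518, 1.7796).
Re-evaluating at (0.9518, 1.7796): F = (17.696727, 8.369930), so ‖F‖₂ = 19.5763.

19.5763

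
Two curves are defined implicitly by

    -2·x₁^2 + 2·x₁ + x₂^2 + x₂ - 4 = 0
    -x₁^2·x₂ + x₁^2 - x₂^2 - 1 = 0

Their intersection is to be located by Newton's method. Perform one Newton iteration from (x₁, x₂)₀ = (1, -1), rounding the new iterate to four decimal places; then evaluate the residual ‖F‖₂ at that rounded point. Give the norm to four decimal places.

At (1, -1): F = (-4.0000, 0.0000).
Jacobian J = [[-4·x₁ + 2, 2·x₂ + 1], [-2·x₁·x₂ + 2·x₁, -x₁^2 - 2·x₂]].
At the point, J = [[-2.0000, -1.0000], [4.0000, 1.0000]] (det J = 2.0000).
Solving J·Δ = −F gives Δ = (2.0000, -8.0000).
Then the next iterate is (x₁, x₂)₁ = (3.0000, -9.0000).
Re-evaluating at (3.0000, -9.0000): F = (56.0000, 8.0000), so ‖F‖₂ = 56.5685.

56.5685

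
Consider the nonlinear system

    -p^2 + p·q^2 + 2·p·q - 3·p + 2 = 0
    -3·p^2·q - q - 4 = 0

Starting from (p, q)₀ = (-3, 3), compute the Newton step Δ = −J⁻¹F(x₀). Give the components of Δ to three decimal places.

At (-3, 3): F = (-43.000, -88.000).
Jacobian J = [[-2·p + q^2 + 2·q - 3, 2·p·q + 2·p], [-6·p·q, -3·p^2 - 1]].
At the point, J = [[18.000, -24.000], [54.000, -28.000]] (det J = 792.000).
Solving J·Δ = −F gives Δ = (1.146, -0.932).

(1.146, -0.932)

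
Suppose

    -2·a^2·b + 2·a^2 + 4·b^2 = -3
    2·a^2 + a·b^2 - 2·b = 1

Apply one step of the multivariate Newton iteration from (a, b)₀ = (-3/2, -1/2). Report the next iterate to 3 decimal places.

At (-3/2, -1/2): F = (10.750, 4.125).
Jacobian J = [[-4·a·b + 4·a, -2·a^2 + 8·b], [4·a + b^2, 2·a·b - 2]].
At the point, J = [[-9.000, -8.500], [-5.750, -0.500]] (det J = -44.375).
Solving J·Δ = −F gives Δ = (0.669, 0.556).
Then the next iterate is (a, b)₁ = (-0.831, 0.056).

(-0.831, 0.056)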